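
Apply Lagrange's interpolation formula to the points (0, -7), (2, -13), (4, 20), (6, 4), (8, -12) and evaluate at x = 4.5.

Lagrange interpolation formula:
P(x) = Σ yᵢ × Lᵢ(x)
where Lᵢ(x) = Π_{j≠i} (x - xⱼ)/(xᵢ - xⱼ)

L_0(4.5) = (4.5 - 2)/(0 - 2) × (4.5 - 4)/(0 - 4) × (4.5 - 6)/(0 - 6) × (4.5 - 8)/(0 - 8) = 0.017090
L_1(4.5) = (4.5 - 0)/(2 - 0) × (4.5 - 4)/(2 - 4) × (4.5 - 6)/(2 - 6) × (4.5 - 8)/(2 - 8) = -0.123047
L_2(4.5) = (4.5 - 0)/(4 - 0) × (4.5 - 2)/(4 - 2) × (4.5 - 6)/(4 - 6) × (4.5 - 8)/(4 - 8) = 0.922852
L_3(4.5) = (4.5 - 0)/(6 - 0) × (4.5 - 2)/(6 - 2) × (4.5 - 4)/(6 - 4) × (4.5 - 8)/(6 - 8) = 0.205078
L_4(4.5) = (4.5 - 0)/(8 - 0) × (4.5 - 2)/(8 - 2) × (4.5 - 4)/(8 - 4) × (4.5 - 6)/(8 - 6) = -0.021973

P(4.5) = (-7)×L_0(4.5) + (-13)×L_1(4.5) + 20×L_2(4.5) + 4×L_3(4.5) + (-12)×L_4(4.5)
P(4.5) = 21.020996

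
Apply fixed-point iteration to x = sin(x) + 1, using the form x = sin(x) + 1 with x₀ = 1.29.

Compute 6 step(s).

Equation: x = sin(x) + 1
Fixed-point form: x = sin(x) + 1
x₀ = 1.29

x_1 = g(1.290000) = 1.960835
x_2 = g(1.960835) = 1.924894
x_3 = g(1.924894) = 1.937960
x_4 = g(1.937960) = 1.933349
x_5 = g(1.933349) = 1.934994
x_6 = g(1.934994) = 1.934410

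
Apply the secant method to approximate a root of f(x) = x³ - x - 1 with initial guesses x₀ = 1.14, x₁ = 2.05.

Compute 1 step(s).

f(x) = x³ - x - 1
x₀ = 1.14, x₁ = 2.05

Secant formula: x_{n+1} = x_n - f(x_n)(x_n - x_{n-1})/(f(x_n) - f(x_{n-1}))

Iteration 1:
  f(1.140000) = -0.658456
  f(2.050000) = 5.565125
  x_2 = 2.050000 - 5.565125×(2.050000 - 1.140000)/(5.565125 - (-0.658456))
       = 1.236278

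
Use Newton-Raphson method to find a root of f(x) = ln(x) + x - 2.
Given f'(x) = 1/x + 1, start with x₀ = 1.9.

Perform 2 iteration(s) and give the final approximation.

f(x) = ln(x) + x - 2
f'(x) = 1/x + 1
x₀ = 1.9

Newton-Raphson formula: x_{n+1} = x_n - f(x_n)/f'(x_n)

Iteration 1:
  f(1.900000) = 0.541854
  f'(1.900000) = 1.526316
  x_1 = 1.900000 - 0.541854/1.526316 = 1.544992
Iteration 2:
  f(1.544992) = -0.019989
  f'(1.544992) = 1.647252
  x_2 = 1.544992 - (-0.019989)/1.647252 = 1.557127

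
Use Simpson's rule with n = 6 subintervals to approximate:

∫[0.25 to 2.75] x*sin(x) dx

f(x) = x*sin(x)
a = 0.25, b = 2.75, n = 6
h = (b - a)/n = 0.416667

Simpson's rule: (h/3)[f(x₀) + 4f(x₁) + 2f(x₂) + ... + f(xₙ)]

x_0 = 0.2500, f(x_0) = 0.061851, coefficient = 1
x_1 = 0.6667, f(x_1) = 0.412247, coefficient = 4
x_2 = 1.0833, f(x_2) = 0.957151, coefficient = 2
x_3 = 1.5000, f(x_3) = 1.496242, coefficient = 4
x_4 = 1.9167, f(x_4) = 1.803163, coefficient = 2
x_5 = 2.3333, f(x_5) = 1.687200, coefficient = 4
x_6 = 2.7500, f(x_6) = 1.049568, coefficient = 1

I ≈ (0.416667/3) × 21.014805 = 2.918723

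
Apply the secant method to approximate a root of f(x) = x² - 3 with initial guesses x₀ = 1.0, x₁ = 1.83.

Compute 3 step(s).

f(x) = x² - 3
x₀ = 1.0, x₁ = 1.83

Secant formula: x_{n+1} = x_n - f(x_n)(x_n - x_{n-1})/(f(x_n) - f(x_{n-1}))

Iteration 1:
  f(1.000000) = -2.000000
  f(1.830000) = 0.348900
  x_2 = 1.830000 - 0.348900×(1.830000 - 1.000000)/(0.348900 - (-2.000000))
       = 1.706714
Iteration 2:
  f(1.830000) = 0.348900
  f(1.706714) = -0.087128
  x_3 = 1.706714 - (-0.087128)×(1.706714 - 1.830000)/(-0.087128 - 0.348900)
       = 1.731349
Iteration 3:
  f(1.706714) = -0.087128
  f(1.731349) = -0.002430
  x_4 = 1.731349 - (-0.002430)×(1.731349 - 1.706714)/(-0.002430 - (-0.087128))
       = 1.732056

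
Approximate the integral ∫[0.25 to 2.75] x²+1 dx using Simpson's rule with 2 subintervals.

f(x) = x²+1
a = 0.25, b = 2.75, n = 2
h = (b - a)/n = 1.250000

Simpson's rule: (h/3)[f(x₀) + 4f(x₁) + 2f(x₂) + ... + f(xₙ)]

x_0 = 0.2500, f(x_0) = 1.062500, coefficient = 1
x_1 = 1.5000, f(x_1) = 3.250000, coefficient = 4
x_2 = 2.7500, f(x_2) = 8.562500, coefficient = 1

I ≈ (1.250000/3) × 22.625000 = 9.427083
Exact value: 9.427083
Error: 0.000000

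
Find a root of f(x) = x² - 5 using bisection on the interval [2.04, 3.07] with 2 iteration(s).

f(x) = x² - 5
Initial interval: [2.04, 3.07]

Iteration 1:
  c_1 = (2.040000 + 3.070000)/2 = 2.555000
  f(c_1) = f(2.555000) = 1.528025
  f(a) × f(c) < 0, new interval: [2.040000, 2.555000]
Iteration 2:
  c_2 = (2.040000 + 2.555000)/2 = 2.297500
  f(c_2) = f(2.297500) = 0.278506
  f(a) × f(c) < 0, new interval: [2.040000, 2.297500]

After 2 iteration(s), the approximation is c_2 = 2.297500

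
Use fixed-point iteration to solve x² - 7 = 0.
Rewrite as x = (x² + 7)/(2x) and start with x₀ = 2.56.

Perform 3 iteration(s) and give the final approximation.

Equation: x² - 7 = 0
Fixed-point form: x = (x² + 7)/(2x)
x₀ = 2.56

x_1 = g(2.560000) = 2.647187
x_2 = g(2.647187) = 2.645752
x_3 = g(2.645752) = 2.645751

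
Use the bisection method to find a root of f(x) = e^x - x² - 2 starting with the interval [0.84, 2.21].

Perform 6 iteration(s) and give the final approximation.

f(x) = e^x - x² - 2
Initial interval: [0.84, 2.21]

Iteration 1:
  c_1 = (0.840000 + 2.210000)/2 = 1.525000
  f(c_1) = f(1.525000) = 0.269519
  f(a) × f(c) < 0, new interval: [0.840000, 1.525000]
Iteration 2:
  c_2 = (0.840000 + 1.525000)/2 = 1.182500
  f(c_2) = f(1.182500) = -0.135786
  f(a) × f(c) ≥ 0, new interval: [1.182500, 1.525000]
Iteration 3:
  c_3 = (1.182500 + 1.525000)/2 = 1.353750
  f(c_3) = f(1.353750) = 0.039279
  f(a) × f(c) < 0, new interval: [1.182500, 1.353750]
Iteration 4:
  c_4 = (1.182500 + 1.353750)/2 = 1.268125
  f(c_4) = f(1.268125) = -0.053959
  f(a) × f(c) ≥ 0, new interval: [1.268125, 1.353750]
Iteration 5:
  c_5 = (1.268125 + 1.353750)/2 = 1.310937
  f(c_5) = f(1.310937) = -0.008907
  f(a) × f(c) ≥ 0, new interval: [1.310937, 1.353750]
Iteration 6:
  c_6 = (1.310937 + 1.353750)/2 = 1.332344
  f(c_6) = f(1.332344) = 0.014776
  f(a) × f(c) < 0, new interval: [1.310937, 1.332344]

After 6 iteration(s), the approximation is c_6 = 1.332344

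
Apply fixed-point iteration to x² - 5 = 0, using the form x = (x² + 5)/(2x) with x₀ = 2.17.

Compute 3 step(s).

Equation: x² - 5 = 0
Fixed-point form: x = (x² + 5)/(2x)
x₀ = 2.17

x_1 = g(2.170000) = 2.237074
x_2 = g(2.237074) = 2.236068
x_3 = g(2.236068) = 2.236068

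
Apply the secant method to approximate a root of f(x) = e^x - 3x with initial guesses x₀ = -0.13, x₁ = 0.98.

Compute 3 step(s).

f(x) = e^x - 3x
x₀ = -0.13, x₁ = 0.98

Secant formula: x_{n+1} = x_n - f(x_n)(x_n - x_{n-1})/(f(x_n) - f(x_{n-1}))

Iteration 1:
  f(-0.130000) = 1.268095
  f(0.980000) = -0.275544
  x_2 = 0.980000 - (-0.275544)×(0.980000 - (-0.130000))/(-0.275544 - 1.268095)
       = 0.781862
Iteration 2:
  f(0.980000) = -0.275544
  f(0.781862) = -0.160048
  x_3 = 0.781862 - (-0.160048)×(0.781862 - 0.980000)/(-0.160048 - (-0.275544))
       = 0.507292
Iteration 3:
  f(0.781862) = -0.160048
  f(0.507292) = 0.138911
  x_4 = 0.507292 - 0.138911×(0.507292 - 0.781862)/(0.138911 - (-0.160048))
       = 0.634871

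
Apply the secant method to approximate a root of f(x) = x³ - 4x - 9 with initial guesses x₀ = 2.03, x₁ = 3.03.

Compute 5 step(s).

f(x) = x³ - 4x - 9
x₀ = 2.03, x₁ = 3.03

Secant formula: x_{n+1} = x_n - f(x_n)(x_n - x_{n-1})/(f(x_n) - f(x_{n-1}))

Iteration 1:
  f(2.030000) = -8.754573
  f(3.030000) = 6.698127
  x_2 = 3.030000 - 6.698127×(3.030000 - 2.030000)/(6.698127 - (-8.754573))
       = 2.596540
Iteration 2:
  f(3.030000) = 6.698127
  f(2.596540) = -1.880235
  x_3 = 2.596540 - (-1.880235)×(2.596540 - 3.030000)/(-1.880235 - 6.698127)
       = 2.691547
Iteration 3:
  f(2.596540) = -1.880235
  f(2.691547) = -0.267472
  x_4 = 2.691547 - (-0.267472)×(2.691547 - 2.596540)/(-0.267472 - (-1.880235))
       = 2.707304
Iteration 4:
  f(2.691547) = -0.267472
  f(2.707304) = 0.013954
  x_5 = 2.707304 - 0.013954×(2.707304 - 2.691547)/(0.013954 - (-0.267472))
       = 2.706523
Iteration 5:
  f(2.707304) = 0.013954
  f(2.706523) = -0.000095
  x_6 = 2.706523 - (-0.000095)×(2.706523 - 2.707304)/(-0.000095 - 0.013954)
       = 2.706528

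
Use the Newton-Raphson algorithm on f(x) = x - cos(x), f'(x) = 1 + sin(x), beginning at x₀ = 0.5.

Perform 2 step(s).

f(x) = x - cos(x)
f'(x) = 1 + sin(x)
x₀ = 0.5

Newton-Raphson formula: x_{n+1} = x_n - f(x_n)/f'(x_n)

Iteration 1:
  f(0.500000) = -0.377583
  f'(0.500000) = 1.479426
  x_1 = 0.500000 - (-0.377583)/1.479426 = 0.755222
Iteration 2:
  f(0.755222) = 0.027103
  f'(0.755222) = 1.685451
  x_2 = 0.755222 - 0.027103/1.685451 = 0.739142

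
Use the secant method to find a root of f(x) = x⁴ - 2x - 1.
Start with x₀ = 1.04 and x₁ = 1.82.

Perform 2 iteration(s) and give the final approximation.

f(x) = x⁴ - 2x - 1
x₀ = 1.04, x₁ = 1.82

Secant formula: x_{n+1} = x_n - f(x_n)(x_n - x_{n-1})/(f(x_n) - f(x_{n-1}))

Iteration 1:
  f(1.040000) = -1.910141
  f(1.820000) = 6.331994
  x_2 = 1.820000 - 6.331994×(1.820000 - 1.040000)/(6.331994 - (-1.910141))
       = 1.220768
Iteration 2:
  f(1.820000) = 6.331994
  f(1.220768) = -1.220620
  x_3 = 1.220768 - (-1.220620)×(1.220768 - 1.820000)/(-1.220620 - 6.331994)
       = 1.317613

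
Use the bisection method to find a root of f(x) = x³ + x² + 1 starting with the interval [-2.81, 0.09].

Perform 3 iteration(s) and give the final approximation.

f(x) = x³ + x² + 1
Initial interval: [-2.81, 0.09]

Iteration 1:
  c_1 = (-2.810000 + 0.090000)/2 = -1.360000
  f(c_1) = f(-1.360000) = 0.334144
  f(a) × f(c) < 0, new interval: [-2.810000, -1.360000]
Iteration 2:
  c_2 = (-2.810000 + (-1.360000))/2 = -2.085000
  f(c_2) = f(-2.085000) = -3.716739
  f(a) × f(c) ≥ 0, new interval: [-2.085000, -1.360000]
Iteration 3:
  c_3 = (-2.085000 + (-1.360000))/2 = -1.722500
  f(c_3) = f(-1.722500) = -1.143662
  f(a) × f(c) ≥ 0, new interval: [-1.722500, -1.360000]

After 3 iteration(s), the approximation is c_3 = -1.722500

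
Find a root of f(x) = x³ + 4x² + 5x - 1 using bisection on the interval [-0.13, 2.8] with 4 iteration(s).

f(x) = x³ + 4x² + 5x - 1
Initial interval: [-0.13, 2.8]

Iteration 1:
  c_1 = (-0.130000 + 2.800000)/2 = 1.335000
  f(c_1) = f(1.335000) = 15.183170
  f(a) × f(c) < 0, new interval: [-0.130000, 1.335000]
Iteration 2:
  c_2 = (-0.130000 + 1.335000)/2 = 0.602500
  f(c_2) = f(0.602500) = 3.683236
  f(a) × f(c) < 0, new interval: [-0.130000, 0.602500]
Iteration 3:
  c_3 = (-0.130000 + 0.602500)/2 = 0.236250
  f(c_3) = f(0.236250) = 0.417692
  f(a) × f(c) < 0, new interval: [-0.130000, 0.236250]
Iteration 4:
  c_4 = (-0.130000 + 0.236250)/2 = 0.053125
  f(c_4) = f(0.053125) = -0.722936
  f(a) × f(c) ≥ 0, new interval: [0.053125, 0.236250]

After 4 iteration(s), the approximation is c_4 = 0.053125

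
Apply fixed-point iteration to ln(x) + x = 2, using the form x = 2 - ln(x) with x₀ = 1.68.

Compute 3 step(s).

Equation: ln(x) + x = 2
Fixed-point form: x = 2 - ln(x)
x₀ = 1.68

x_1 = g(1.680000) = 1.481206
x_2 = g(1.481206) = 1.607143
x_3 = g(1.607143) = 1.525542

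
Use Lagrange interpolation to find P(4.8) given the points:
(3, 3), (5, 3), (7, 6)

Lagrange interpolation formula:
P(x) = Σ yᵢ × Lᵢ(x)
where Lᵢ(x) = Π_{j≠i} (x - xⱼ)/(xᵢ - xⱼ)

L_0(4.8) = (4.8 - 5)/(3 - 5) × (4.8 - 7)/(3 - 7) = 0.055000
L_1(4.8) = (4.8 - 3)/(5 - 3) × (4.8 - 7)/(5 - 7) = 0.990000
L_2(4.8) = (4.8 - 3)/(7 - 3) × (4.8 - 5)/(7 - 5) = -0.045000

P(4.8) = 3×L_0(4.8) + 3×L_1(4.8) + 6×L_2(4.8)
P(4.8) = 2.865000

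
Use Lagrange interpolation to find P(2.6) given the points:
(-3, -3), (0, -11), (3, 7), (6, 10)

Lagrange interpolation formula:
P(x) = Σ yᵢ × Lᵢ(x)
where Lᵢ(x) = Π_{j≠i} (x - xⱼ)/(xᵢ - xⱼ)

L_0(2.6) = (2.6 - 0)/(-3 - 0) × (2.6 - 3)/(-3 - 3) × (2.6 - 6)/(-3 - 6) = -0.021827
L_1(2.6) = (2.6 - (-3))/(0 - (-3)) × (2.6 - 3)/(0 - 3) × (2.6 - 6)/(0 - 6) = 0.141037
L_2(2.6) = (2.6 - (-3))/(3 - (-3)) × (2.6 - 0)/(3 - 0) × (2.6 - 6)/(3 - 6) = 0.916741
L_3(2.6) = (2.6 - (-3))/(6 - (-3)) × (2.6 - 0)/(6 - 0) × (2.6 - 3)/(6 - 3) = -0.035951

P(2.6) = (-3)×L_0(2.6) + (-11)×L_1(2.6) + 7×L_2(2.6) + 10×L_3(2.6)
P(2.6) = 4.571753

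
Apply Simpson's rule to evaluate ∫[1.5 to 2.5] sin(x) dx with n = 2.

f(x) = sin(x)
a = 1.5, b = 2.5, n = 2
h = (b - a)/n = 0.500000

Simpson's rule: (h/3)[f(x₀) + 4f(x₁) + 2f(x₂) + ... + f(xₙ)]

x_0 = 1.5000, f(x_0) = 0.997495, coefficient = 1
x_1 = 2.0000, f(x_1) = 0.909297, coefficient = 4
x_2 = 2.5000, f(x_2) = 0.598472, coefficient = 1

I ≈ (0.500000/3) × 5.233157 = 0.872193
Exact value: 0.871881
Error: 0.000312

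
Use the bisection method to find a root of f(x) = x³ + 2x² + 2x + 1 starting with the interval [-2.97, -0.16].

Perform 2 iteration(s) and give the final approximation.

f(x) = x³ + 2x² + 2x + 1
Initial interval: [-2.97, -0.16]

Iteration 1:
  c_1 = (-2.970000 + (-0.160000))/2 = -1.565000
  f(c_1) = f(-1.565000) = -1.064587
  f(a) × f(c) ≥ 0, new interval: [-1.565000, -0.160000]
Iteration 2:
  c_2 = (-1.565000 + (-0.160000))/2 = -0.862500
  f(c_2) = f(-0.862500) = 0.121193
  f(a) × f(c) < 0, new interval: [-1.565000, -0.862500]

After 2 iteration(s), the approximation is c_2 = -0.862500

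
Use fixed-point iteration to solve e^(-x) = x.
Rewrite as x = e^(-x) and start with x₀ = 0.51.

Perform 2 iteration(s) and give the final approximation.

Equation: e^(-x) = x
Fixed-point form: x = e^(-x)
x₀ = 0.51

x_1 = g(0.510000) = 0.600496
x_2 = g(0.600496) = 0.548540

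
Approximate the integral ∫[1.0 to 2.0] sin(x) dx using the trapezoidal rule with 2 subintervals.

f(x) = sin(x)
a = 1.0, b = 2.0, n = 2
h = (b - a)/n = 0.500000

Trapezoidal rule: (h/2)[f(x₀) + 2f(x₁) + 2f(x₂) + ... + f(xₙ)]

x_0 = 1.0000, f(x_0) = 0.841471, coefficient = 1
x_1 = 1.5000, f(x_1) = 0.997495, coefficient = 2
x_2 = 2.0000, f(x_2) = 0.909297, coefficient = 1

I ≈ (0.500000/2) × 3.745758 = 0.936440
Exact value: 0.956449
Error: 0.020010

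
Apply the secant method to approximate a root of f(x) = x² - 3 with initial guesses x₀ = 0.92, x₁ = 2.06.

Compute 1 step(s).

f(x) = x² - 3
x₀ = 0.92, x₁ = 2.06

Secant formula: x_{n+1} = x_n - f(x_n)(x_n - x_{n-1})/(f(x_n) - f(x_{n-1}))

Iteration 1:
  f(0.920000) = -2.153600
  f(2.060000) = 1.243600
  x_2 = 2.060000 - 1.243600×(2.060000 - 0.920000)/(1.243600 - (-2.153600))
       = 1.642685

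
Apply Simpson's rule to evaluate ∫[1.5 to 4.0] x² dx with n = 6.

f(x) = x²
a = 1.5, b = 4.0, n = 6
h = (b - a)/n = 0.416667

Simpson's rule: (h/3)[f(x₀) + 4f(x₁) + 2f(x₂) + ... + f(xₙ)]

x_0 = 1.5000, f(x_0) = 2.250000, coefficient = 1
x_1 = 1.9167, f(x_1) = 3.673611, coefficient = 4
x_2 = 2.3333, f(x_2) = 5.444444, coefficient = 2
x_3 = 2.7500, f(x_3) = 7.562500, coefficient = 4
x_4 = 3.1667, f(x_4) = 10.027778, coefficient = 2
x_5 = 3.5833, f(x_5) = 12.840278, coefficient = 4
x_6 = 4.0000, f(x_6) = 16.000000, coefficient = 1

I ≈ (0.416667/3) × 145.500000 = 20.208333
Exact value: 20.208333
Error: 0.000000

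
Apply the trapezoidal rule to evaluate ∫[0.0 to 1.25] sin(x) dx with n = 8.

f(x) = sin(x)
a = 0.0, b = 1.25, n = 8
h = (b - a)/n = 0.156250

Trapezoidal rule: (h/2)[f(x₀) + 2f(x₁) + 2f(x₂) + ... + f(xₙ)]

x_0 = 0.0000, f(x_0) = 0.000000, coefficient = 1
x_1 = 0.1562, f(x_1) = 0.155615, coefficient = 2
x_2 = 0.3125, f(x_2) = 0.307439, coefficient = 2
x_3 = 0.4688, f(x_3) = 0.451771, coefficient = 2
x_4 = 0.6250, f(x_4) = 0.585097, coefficient = 2
x_5 = 0.7812, f(x_5) = 0.704168, coefficient = 2
x_6 = 0.9375, f(x_6) = 0.806081, coefficient = 2
x_7 = 1.0938, f(x_7) = 0.888355, coefficient = 2
x_8 = 1.2500, f(x_8) = 0.948985, coefficient = 1

I ≈ (0.156250/2) × 8.746036 = 0.683284
Exact value: 0.684678
Error: 0.001394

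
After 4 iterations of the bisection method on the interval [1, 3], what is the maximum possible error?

Bisection error bound: |error| ≤ (b-a)/2^n
|error| ≤ (3 - 1)/2^4 = 2/2^4
|error| ≤ 0.1250000000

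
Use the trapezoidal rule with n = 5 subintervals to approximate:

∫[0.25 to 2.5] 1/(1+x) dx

f(x) = 1/(1+x)
a = 0.25, b = 2.5, n = 5
h = (b - a)/n = 0.450000

Trapezoidal rule: (h/2)[f(x₀) + 2f(x₁) + 2f(x₂) + ... + f(xₙ)]

x_0 = 0.2500, f(x_0) = 0.800000, coefficient = 1
x_1 = 0.7000, f(x_1) = 0.588235, coefficient = 2
x_2 = 1.1500, f(x_2) = 0.465116, coefficient = 2
x_3 = 1.6000, f(x_3) = 0.384615, coefficient = 2
x_4 = 2.0500, f(x_4) = 0.327869, coefficient = 2
x_5 = 2.5000, f(x_5) = 0.285714, coefficient = 1

I ≈ (0.450000/2) × 4.617386 = 1.038912
Exact value: 1.029619
Error: 0.009292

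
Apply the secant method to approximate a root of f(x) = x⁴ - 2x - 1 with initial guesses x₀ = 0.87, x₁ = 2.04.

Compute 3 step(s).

f(x) = x⁴ - 2x - 1
x₀ = 0.87, x₁ = 2.04

Secant formula: x_{n+1} = x_n - f(x_n)(x_n - x_{n-1})/(f(x_n) - f(x_{n-1}))

Iteration 1:
  f(0.870000) = -2.167102
  f(2.040000) = 12.238915
  x_2 = 2.040000 - 12.238915×(2.040000 - 0.870000)/(12.238915 - (-2.167102))
       = 1.046004
Iteration 2:
  f(2.040000) = 12.238915
  f(1.046004) = -1.894901
  x_3 = 1.046004 - (-1.894901)×(1.046004 - 2.040000)/(-1.894901 - 12.238915)
       = 1.179267
Iteration 3:
  f(1.046004) = -1.894901
  f(1.179267) = -1.424568
  x_4 = 1.179267 - (-1.424568)×(1.179267 - 1.046004)/(-1.424568 - (-1.894901))
       = 1.582903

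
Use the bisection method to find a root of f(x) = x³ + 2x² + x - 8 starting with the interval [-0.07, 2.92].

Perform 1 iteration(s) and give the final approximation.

f(x) = x³ + 2x² + x - 8
Initial interval: [-0.07, 2.92]

Iteration 1:
  c_1 = (-0.070000 + 2.920000)/2 = 1.425000
  f(c_1) = f(1.425000) = 0.379891
  f(a) × f(c) < 0, new interval: [-0.070000, 1.425000]

After 1 iteration(s), the approximation is c_1 = 1.425000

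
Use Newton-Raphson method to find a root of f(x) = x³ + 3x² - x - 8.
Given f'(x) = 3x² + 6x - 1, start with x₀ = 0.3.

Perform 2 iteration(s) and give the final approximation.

f(x) = x³ + 3x² - x - 8
f'(x) = 3x² + 6x - 1
x₀ = 0.3

Newton-Raphson formula: x_{n+1} = x_n - f(x_n)/f'(x_n)

Iteration 1:
  f(0.300000) = -8.003000
  f'(0.300000) = 1.070000
  x_1 = 0.300000 - (-8.003000)/1.070000 = 7.779439
Iteration 2:
  f(7.779439) = 636.588722
  f'(7.779439) = 227.235661
  x_2 = 7.779439 - 636.588722/227.235661 = 4.977992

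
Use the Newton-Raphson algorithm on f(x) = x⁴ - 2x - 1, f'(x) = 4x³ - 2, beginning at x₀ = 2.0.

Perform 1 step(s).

f(x) = x⁴ - 2x - 1
f'(x) = 4x³ - 2
x₀ = 2.0

Newton-Raphson formula: x_{n+1} = x_n - f(x_n)/f'(x_n)

Iteration 1:
  f(2.000000) = 11.000000
  f'(2.000000) = 30.000000
  x_1 = 2.000000 - 11.000000/30.000000 = 1.633333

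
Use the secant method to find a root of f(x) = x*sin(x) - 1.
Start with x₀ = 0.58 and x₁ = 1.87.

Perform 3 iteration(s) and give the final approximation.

f(x) = x*sin(x) - 1
x₀ = 0.58, x₁ = 1.87

Secant formula: x_{n+1} = x_n - f(x_n)(x_n - x_{n-1})/(f(x_n) - f(x_{n-1}))

Iteration 1:
  f(0.580000) = -0.682146
  f(1.870000) = 0.786919
  x_2 = 1.870000 - 0.786919×(1.870000 - 0.580000)/(0.786919 - (-0.682146))
       = 1.178999
Iteration 2:
  f(1.870000) = 0.786919
  f(1.178999) = 0.089660
  x_3 = 1.178999 - 0.089660×(1.178999 - 1.870000)/(0.089660 - 0.786919)
       = 1.090144
Iteration 3:
  f(1.178999) = 0.089660
  f(1.090144) = -0.033376
  x_4 = 1.090144 - (-0.033376)×(1.090144 - 1.178999)/(-0.033376 - 0.089660)
       = 1.114248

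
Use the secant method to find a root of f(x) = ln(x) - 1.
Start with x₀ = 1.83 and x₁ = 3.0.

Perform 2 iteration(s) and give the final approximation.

f(x) = ln(x) - 1
x₀ = 1.83, x₁ = 3.0

Secant formula: x_{n+1} = x_n - f(x_n)(x_n - x_{n-1})/(f(x_n) - f(x_{n-1}))

Iteration 1:
  f(1.830000) = -0.395684
  f(3.000000) = 0.098612
  x_2 = 3.000000 - 0.098612×(3.000000 - 1.830000)/(0.098612 - (-0.395684))
       = 2.766585
Iteration 2:
  f(3.000000) = 0.098612
  f(2.766585) = 0.017614
  x_3 = 2.766585 - 0.017614×(2.766585 - 3.000000)/(0.017614 - 0.098612)
       = 2.715827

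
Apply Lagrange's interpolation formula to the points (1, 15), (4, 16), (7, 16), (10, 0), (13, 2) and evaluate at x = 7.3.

Lagrange interpolation formula:
P(x) = Σ yᵢ × Lᵢ(x)
where Lᵢ(x) = Π_{j≠i} (x - xⱼ)/(xᵢ - xⱼ)

L_0(7.3) = (7.3 - 4)/(1 - 4) × (7.3 - 7)/(1 - 7) × (7.3 - 10)/(1 - 10) × (7.3 - 13)/(1 - 13) = 0.007837
L_1(7.3) = (7.3 - 1)/(4 - 1) × (7.3 - 7)/(4 - 7) × (7.3 - 10)/(4 - 10) × (7.3 - 13)/(4 - 13) = -0.059850
L_2(7.3) = (7.3 - 1)/(7 - 1) × (7.3 - 4)/(7 - 4) × (7.3 - 10)/(7 - 10) × (7.3 - 13)/(7 - 13) = 0.987525
L_3(7.3) = (7.3 - 1)/(10 - 1) × (7.3 - 4)/(10 - 4) × (7.3 - 7)/(10 - 7) × (7.3 - 13)/(10 - 13) = 0.073150
L_4(7.3) = (7.3 - 1)/(13 - 1) × (7.3 - 4)/(13 - 4) × (7.3 - 7)/(13 - 7) × (7.3 - 10)/(13 - 10) = -0.008662

P(7.3) = 15×L_0(7.3) + 16×L_1(7.3) + 16×L_2(7.3) + 0×L_3(7.3) + 2×L_4(7.3)
P(7.3) = 14.943038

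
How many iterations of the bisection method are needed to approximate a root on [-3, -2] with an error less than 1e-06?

We need (b-a)/2^n ≤ 1e-06
(-2 - (-3))/2^n ≤ 1e-06
1/2^n ≤ 1e-06
2^n ≥ 1000000
n ≥ log₂(1000000) = 19.93
n ≥ 20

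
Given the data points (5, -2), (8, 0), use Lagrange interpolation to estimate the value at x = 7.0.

Lagrange interpolation formula:
P(x) = Σ yᵢ × Lᵢ(x)
where Lᵢ(x) = Π_{j≠i} (x - xⱼ)/(xᵢ - xⱼ)

L_0(7.0) = (7.0 - 8)/(5 - 8) = 0.333333
L_1(7.0) = (7.0 - 5)/(8 - 5) = 0.666667

P(7.0) = (-2)×L_0(7.0) + 0×L_1(7.0)
P(7.0) = -0.666667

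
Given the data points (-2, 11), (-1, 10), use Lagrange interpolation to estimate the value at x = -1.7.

Lagrange interpolation formula:
P(x) = Σ yᵢ × Lᵢ(x)
where Lᵢ(x) = Π_{j≠i} (x - xⱼ)/(xᵢ - xⱼ)

L_0(-1.7) = (-1.7 - (-1))/(-2 - (-1)) = 0.700000
L_1(-1.7) = (-1.7 - (-2))/(-1 - (-2)) = 0.300000

P(-1.7) = 11×L_0(-1.7) + 10×L_1(-1.7)
P(-1.7) = 10.700000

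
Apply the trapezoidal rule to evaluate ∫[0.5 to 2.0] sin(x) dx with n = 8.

f(x) = sin(x)
a = 0.5, b = 2.0, n = 8
h = (b - a)/n = 0.187500

Trapezoidal rule: (h/2)[f(x₀) + 2f(x₁) + 2f(x₂) + ... + f(xₙ)]

x_0 = 0.5000, f(x_0) = 0.479426, coefficient = 1
x_1 = 0.6875, f(x_1) = 0.634607, coefficient = 2
x_2 = 0.8750, f(x_2) = 0.767544, coefficient = 2
x_3 = 1.0625, f(x_3) = 0.873575, coefficient = 2
x_4 = 1.2500, f(x_4) = 0.948985, coefficient = 2
x_5 = 1.4375, f(x_5) = 0.991129, coefficient = 2
x_6 = 1.6250, f(x_6) = 0.998531, coefficient = 2
x_7 = 1.8125, f(x_7) = 0.970932, coefficient = 2
x_8 = 2.0000, f(x_8) = 0.909297, coefficient = 1

I ≈ (0.187500/2) × 13.759327 = 1.289937
Exact value: 1.293729
Error: 0.003792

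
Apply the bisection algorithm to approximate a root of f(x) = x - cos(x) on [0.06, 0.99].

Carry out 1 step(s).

f(x) = x - cos(x)
Initial interval: [0.06, 0.99]

Iteration 1:
  c_1 = (0.060000 + 0.990000)/2 = 0.525000
  f(c_1) = f(0.525000) = -0.340324
  f(a) × f(c) ≥ 0, new interval: [0.525000, 0.990000]

After 1 iteration(s), the approximation is c_1 = 0.525000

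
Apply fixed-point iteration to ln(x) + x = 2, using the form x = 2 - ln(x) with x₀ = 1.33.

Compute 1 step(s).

Equation: ln(x) + x = 2
Fixed-point form: x = 2 - ln(x)
x₀ = 1.33

x_1 = g(1.330000) = 1.714821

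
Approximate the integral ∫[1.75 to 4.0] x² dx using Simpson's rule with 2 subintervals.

f(x) = x²
a = 1.75, b = 4.0, n = 2
h = (b - a)/n = 1.125000

Simpson's rule: (h/3)[f(x₀) + 4f(x₁) + 2f(x₂) + ... + f(xₙ)]

x_0 = 1.7500, f(x_0) = 3.062500, coefficient = 1
x_1 = 2.8750, f(x_1) = 8.265625, coefficient = 4
x_2 = 4.0000, f(x_2) = 16.000000, coefficient = 1

I ≈ (1.125000/3) × 52.125000 = 19.546875
Exact value: 19.546875
Error: 0.000000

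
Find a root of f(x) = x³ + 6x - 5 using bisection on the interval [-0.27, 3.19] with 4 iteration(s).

f(x) = x³ + 6x - 5
Initial interval: [-0.27, 3.19]

Iteration 1:
  c_1 = (-0.270000 + 3.190000)/2 = 1.460000
  f(c_1) = f(1.460000) = 6.872136
  f(a) × f(c) < 0, new interval: [-0.270000, 1.460000]
Iteration 2:
  c_2 = (-0.270000 + 1.460000)/2 = 0.595000
  f(c_2) = f(0.595000) = -1.219355
  f(a) × f(c) ≥ 0, new interval: [0.595000, 1.460000]
Iteration 3:
  c_3 = (0.595000 + 1.460000)/2 = 1.027500
  f(c_3) = f(1.027500) = 2.249790
  f(a) × f(c) < 0, new interval: [0.595000, 1.027500]
Iteration 4:
  c_4 = (0.595000 + 1.027500)/2 = 0.811250
  f(c_4) = f(0.811250) = 0.401405
  f(a) × f(c) < 0, new interval: [0.595000, 0.811250]

After 4 iteration(s), the approximation is c_4 = 0.811250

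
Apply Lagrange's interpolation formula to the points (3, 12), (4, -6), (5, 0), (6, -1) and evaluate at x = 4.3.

Lagrange interpolation formula:
P(x) = Σ yᵢ × Lᵢ(x)
where Lᵢ(x) = Π_{j≠i} (x - xⱼ)/(xᵢ - xⱼ)

L_0(4.3) = (4.3 - 4)/(3 - 4) × (4.3 - 5)/(3 - 5) × (4.3 - 6)/(3 - 6) = -0.059500
L_1(4.3) = (4.3 - 3)/(4 - 3) × (4.3 - 5)/(4 - 5) × (4.3 - 6)/(4 - 6) = 0.773500
L_2(4.3) = (4.3 - 3)/(5 - 3) × (4.3 - 4)/(5 - 4) × (4.3 - 6)/(5 - 6) = 0.331500
L_3(4.3) = (4.3 - 3)/(6 - 3) × (4.3 - 4)/(6 - 4) × (4.3 - 5)/(6 - 5) = -0.045500

P(4.3) = 12×L_0(4.3) + (-6)×L_1(4.3) + 0×L_2(4.3) + (-1)×L_3(4.3)
P(4.3) = -5.309500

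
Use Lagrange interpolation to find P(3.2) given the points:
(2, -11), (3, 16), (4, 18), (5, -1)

Lagrange interpolation formula:
P(x) = Σ yᵢ × Lᵢ(x)
where Lᵢ(x) = Π_{j≠i} (x - xⱼ)/(xᵢ - xⱼ)

L_0(3.2) = (3.2 - 3)/(2 - 3) × (3.2 - 4)/(2 - 4) × (3.2 - 5)/(2 - 5) = -0.048000
L_1(3.2) = (3.2 - 2)/(3 - 2) × (3.2 - 4)/(3 - 4) × (3.2 - 5)/(3 - 5) = 0.864000
L_2(3.2) = (3.2 - 2)/(4 - 2) × (3.2 - 3)/(4 - 3) × (3.2 - 5)/(4 - 5) = 0.216000
L_3(3.2) = (3.2 - 2)/(5 - 2) × (3.2 - 3)/(5 - 3) × (3.2 - 4)/(5 - 4) = -0.032000

P(3.2) = (-11)×L_0(3.2) + 16×L_1(3.2) + 18×L_2(3.2) + (-1)×L_3(3.2)
P(3.2) = 18.272000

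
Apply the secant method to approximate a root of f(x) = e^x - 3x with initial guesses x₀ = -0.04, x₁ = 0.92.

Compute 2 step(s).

f(x) = e^x - 3x
x₀ = -0.04, x₁ = 0.92

Secant formula: x_{n+1} = x_n - f(x_n)(x_n - x_{n-1})/(f(x_n) - f(x_{n-1}))

Iteration 1:
  f(-0.040000) = 1.080789
  f(0.920000) = -0.250710
  x_2 = 0.920000 - (-0.250710)×(0.920000 - (-0.040000))/(-0.250710 - 1.080789)
       = 0.739240
Iteration 2:
  f(0.920000) = -0.250710
  f(0.739240) = -0.123377
  x_3 = 0.739240 - (-0.123377)×(0.739240 - 0.920000)/(-0.123377 - (-0.250710))
       = 0.564096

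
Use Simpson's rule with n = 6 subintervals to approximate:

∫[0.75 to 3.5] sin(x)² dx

f(x) = sin(x)²
a = 0.75, b = 3.5, n = 6
h = (b - a)/n = 0.458333

Simpson's rule: (h/3)[f(x₀) + 4f(x₁) + 2f(x₂) + ... + f(xₙ)]

x_0 = 0.7500, f(x_0) = 0.464631, coefficient = 1
x_1 = 1.2083, f(x_1) = 0.874274, coefficient = 4
x_2 = 1.6667, f(x_2) = 0.990837, coefficient = 2
x_3 = 2.1250, f(x_3) = 0.723044, coefficient = 4
x_4 = 2.5833, f(x_4) = 0.280593, coefficient = 2
x_5 = 3.0417, f(x_5) = 0.009952, coefficient = 4
x_6 = 3.5000, f(x_6) = 0.123049, coefficient = 1

I ≈ (0.458333/3) × 9.559621 = 1.460498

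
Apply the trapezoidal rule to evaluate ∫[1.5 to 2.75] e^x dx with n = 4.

f(x) = e^x
a = 1.5, b = 2.75, n = 4
h = (b - a)/n = 0.312500

Trapezoidal rule: (h/2)[f(x₀) + 2f(x₁) + 2f(x₂) + ... + f(xₙ)]

x_0 = 1.5000, f(x_0) = 4.481689, coefficient = 1
x_1 = 1.8125, f(x_1) = 6.125743, coefficient = 2
x_2 = 2.1250, f(x_2) = 8.372897, coefficient = 2
x_3 = 2.4375, f(x_3) = 11.444394, coefficient = 2
x_4 = 2.7500, f(x_4) = 15.642632, coefficient = 1

I ≈ (0.312500/2) × 72.010389 = 11.251623
Exact value: 11.160943
Error: 0.090680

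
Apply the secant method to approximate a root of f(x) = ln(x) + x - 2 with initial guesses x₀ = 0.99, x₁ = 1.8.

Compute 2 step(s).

f(x) = ln(x) + x - 2
x₀ = 0.99, x₁ = 1.8

Secant formula: x_{n+1} = x_n - f(x_n)(x_n - x_{n-1})/(f(x_n) - f(x_{n-1}))

Iteration 1:
  f(0.990000) = -1.020050
  f(1.800000) = 0.387787
  x_2 = 1.800000 - 0.387787×(1.800000 - 0.990000)/(0.387787 - (-1.020050))
       = 1.576887
Iteration 2:
  f(1.800000) = 0.387787
  f(1.576887) = 0.032339
  x_3 = 1.576887 - 0.032339×(1.576887 - 1.800000)/(0.032339 - 0.387787)
       = 1.556588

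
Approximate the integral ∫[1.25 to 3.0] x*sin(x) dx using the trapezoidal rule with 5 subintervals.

f(x) = x*sin(x)
a = 1.25, b = 3.0, n = 5
h = (b - a)/n = 0.350000

Trapezoidal rule: (h/2)[f(x₀) + 2f(x₁) + 2f(x₂) + ... + f(xₙ)]

x_0 = 1.2500, f(x_0) = 1.186231, coefficient = 1
x_1 = 1.6000, f(x_1) = 1.599318, coefficient = 2
x_2 = 1.9500, f(x_2) = 1.811471, coefficient = 2
x_3 = 2.3000, f(x_3) = 1.715122, coefficient = 2
x_4 = 2.6500, f(x_4) = 1.250881, coefficient = 2
x_5 = 3.0000, f(x_5) = 0.423360, coefficient = 1

I ≈ (0.350000/2) × 14.363175 = 2.513556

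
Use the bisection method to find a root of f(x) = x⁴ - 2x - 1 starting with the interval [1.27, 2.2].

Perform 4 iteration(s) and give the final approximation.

f(x) = x⁴ - 2x - 1
Initial interval: [1.27, 2.2]

Iteration 1:
  c_1 = (1.270000 + 2.200000)/2 = 1.735000
  f(c_1) = f(1.735000) = 4.591455
  f(a) × f(c) < 0, new interval: [1.270000, 1.735000]
Iteration 2:
  c_2 = (1.270000 + 1.735000)/2 = 1.502500
  f(c_2) = f(1.502500) = 1.091334
  f(a) × f(c) < 0, new interval: [1.270000, 1.502500]
Iteration 3:
  c_3 = (1.270000 + 1.502500)/2 = 1.386250
  f(c_3) = f(1.386250) = -0.079611
  f(a) × f(c) ≥ 0, new interval: [1.386250, 1.502500]
Iteration 4:
  c_4 = (1.386250 + 1.502500)/2 = 1.444375
  f(c_4) = f(1.444375) = 0.463560
  f(a) × f(c) < 0, new interval: [1.386250, 1.444375]

After 4 iteration(s), the approximation is c_4 = 1.444375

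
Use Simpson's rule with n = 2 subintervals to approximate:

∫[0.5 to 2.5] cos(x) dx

f(x) = cos(x)
a = 0.5, b = 2.5, n = 2
h = (b - a)/n = 1.000000

Simpson's rule: (h/3)[f(x₀) + 4f(x₁) + 2f(x₂) + ... + f(xₙ)]

x_0 = 0.5000, f(x_0) = 0.877583, coefficient = 1
x_1 = 1.5000, f(x_1) = 0.070737, coefficient = 4
x_2 = 2.5000, f(x_2) = -0.801144, coefficient = 1

I ≈ (1.000000/3) × 0.359388 = 0.119796
Exact value: 0.119047
Error: 0.000749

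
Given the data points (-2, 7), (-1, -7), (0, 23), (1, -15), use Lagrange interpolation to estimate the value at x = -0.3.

Lagrange interpolation formula:
P(x) = Σ yᵢ × Lᵢ(x)
where Lᵢ(x) = Π_{j≠i} (x - xⱼ)/(xᵢ - xⱼ)

L_0(-0.3) = (-0.3 - (-1))/(-2 - (-1)) × (-0.3 - 0)/(-2 - 0) × (-0.3 - 1)/(-2 - 1) = -0.045500
L_1(-0.3) = (-0.3 - (-2))/(-1 - (-2)) × (-0.3 - 0)/(-1 - 0) × (-0.3 - 1)/(-1 - 1) = 0.331500
L_2(-0.3) = (-0.3 - (-2))/(0 - (-2)) × (-0.3 - (-1))/(0 - (-1)) × (-0.3 - 1)/(0 - 1) = 0.773500
L_3(-0.3) = (-0.3 - (-2))/(1 - (-2)) × (-0.3 - (-1))/(1 - (-1)) × (-0.3 - 0)/(1 - 0) = -0.059500

P(-0.3) = 7×L_0(-0.3) + (-7)×L_1(-0.3) + 23×L_2(-0.3) + (-15)×L_3(-0.3)
P(-0.3) = 16.044000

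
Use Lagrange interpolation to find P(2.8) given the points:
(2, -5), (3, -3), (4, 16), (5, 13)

Lagrange interpolation formula:
P(x) = Σ yᵢ × Lᵢ(x)
where Lᵢ(x) = Π_{j≠i} (x - xⱼ)/(xᵢ - xⱼ)

L_0(2.8) = (2.8 - 3)/(2 - 3) × (2.8 - 4)/(2 - 4) × (2.8 - 5)/(2 - 5) = 0.088000
L_1(2.8) = (2.8 - 2)/(3 - 2) × (2.8 - 4)/(3 - 4) × (2.8 - 5)/(3 - 5) = 1.056000
L_2(2.8) = (2.8 - 2)/(4 - 2) × (2.8 - 3)/(4 - 3) × (2.8 - 5)/(4 - 5) = -0.176000
L_3(2.8) = (2.8 - 2)/(5 - 2) × (2.8 - 3)/(5 - 3) × (2.8 - 4)/(5 - 4) = 0.032000

P(2.8) = (-5)×L_0(2.8) + (-3)×L_1(2.8) + 16×L_2(2.8) + 13×L_3(2.8)
P(2.8) = -6.008000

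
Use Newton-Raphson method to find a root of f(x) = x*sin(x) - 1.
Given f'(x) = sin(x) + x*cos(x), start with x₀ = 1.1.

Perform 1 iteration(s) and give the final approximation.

f(x) = x*sin(x) - 1
f'(x) = sin(x) + x*cos(x)
x₀ = 1.1

Newton-Raphson formula: x_{n+1} = x_n - f(x_n)/f'(x_n)

Iteration 1:
  f(1.100000) = -0.019672
  f'(1.100000) = 1.390163
  x_1 = 1.100000 - (-0.019672)/1.390163 = 1.114151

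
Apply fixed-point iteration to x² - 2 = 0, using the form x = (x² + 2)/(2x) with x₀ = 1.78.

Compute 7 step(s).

Equation: x² - 2 = 0
Fixed-point form: x = (x² + 2)/(2x)
x₀ = 1.78

x_1 = g(1.780000) = 1.451798
x_2 = g(1.451798) = 1.414700
x_3 = g(1.414700) = 1.414214
x_4 = g(1.414214) = 1.414214
x_5 = g(1.414214) = 1.414214
x_6 = g(1.414214) = 1.414214
x_7 = g(1.414214) = 1.414214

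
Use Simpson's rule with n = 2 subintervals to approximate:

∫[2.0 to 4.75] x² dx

f(x) = x²
a = 2.0, b = 4.75, n = 2
h = (b - a)/n = 1.375000

Simpson's rule: (h/3)[f(x₀) + 4f(x₁) + 2f(x₂) + ... + f(xₙ)]

x_0 = 2.0000, f(x_0) = 4.000000, coefficient = 1
x_1 = 3.3750, f(x_1) = 11.390625, coefficient = 4
x_2 = 4.7500, f(x_2) = 22.562500, coefficient = 1

I ≈ (1.375000/3) × 72.125000 = 33.057292
Exact value: 33.057292
Error: 0.000000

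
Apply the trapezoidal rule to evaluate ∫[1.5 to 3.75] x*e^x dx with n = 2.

f(x) = x*e^x
a = 1.5, b = 3.75, n = 2
h = (b - a)/n = 1.125000

Trapezoidal rule: (h/2)[f(x₀) + 2f(x₁) + 2f(x₂) + ... + f(xₙ)]

x_0 = 1.5000, f(x_0) = 6.722534, coefficient = 1
x_1 = 2.6250, f(x_1) = 36.237007, coefficient = 2
x_2 = 3.7500, f(x_2) = 159.454058, coefficient = 1

I ≈ (1.125000/2) × 238.650606 = 134.240966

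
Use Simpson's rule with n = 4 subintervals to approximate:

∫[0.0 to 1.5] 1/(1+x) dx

f(x) = 1/(1+x)
a = 0.0, b = 1.5, n = 4
h = (b - a)/n = 0.375000

Simpson's rule: (h/3)[f(x₀) + 4f(x₁) + 2f(x₂) + ... + f(xₙ)]

x_0 = 0.0000, f(x_0) = 1.000000, coefficient = 1
x_1 = 0.3750, f(x_1) = 0.727273, coefficient = 4
x_2 = 0.7500, f(x_2) = 0.571429, coefficient = 2
x_3 = 1.1250, f(x_3) = 0.470588, coefficient = 4
x_4 = 1.5000, f(x_4) = 0.400000, coefficient = 1

I ≈ (0.375000/3) × 7.334301 = 0.916788
Exact value: 0.916291
Error: 0.000497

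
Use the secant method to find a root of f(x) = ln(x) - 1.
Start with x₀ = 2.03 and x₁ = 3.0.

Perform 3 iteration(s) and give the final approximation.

f(x) = ln(x) - 1
x₀ = 2.03, x₁ = 3.0

Secant formula: x_{n+1} = x_n - f(x_n)(x_n - x_{n-1})/(f(x_n) - f(x_{n-1}))

Iteration 1:
  f(2.030000) = -0.291964
  f(3.000000) = 0.098612
  x_2 = 3.000000 - 0.098612×(3.000000 - 2.030000)/(0.098612 - (-0.291964))
       = 2.755096
Iteration 2:
  f(3.000000) = 0.098612
  f(2.755096) = 0.013452
  x_3 = 2.755096 - 0.013452×(2.755096 - 3.000000)/(0.013452 - 0.098612)
       = 2.716410
Iteration 3:
  f(2.755096) = 0.013452
  f(2.716410) = -0.000689
  x_4 = 2.716410 - (-0.000689)×(2.716410 - 2.755096)/(-0.000689 - 0.013452)
       = 2.718294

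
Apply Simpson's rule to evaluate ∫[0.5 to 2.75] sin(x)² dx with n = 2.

f(x) = sin(x)²
a = 0.5, b = 2.75, n = 2
h = (b - a)/n = 1.125000

Simpson's rule: (h/3)[f(x₀) + 4f(x₁) + 2f(x₂) + ... + f(xₙ)]

x_0 = 0.5000, f(x_0) = 0.229849, coefficient = 1
x_1 = 1.6250, f(x_1) = 0.997065, coefficient = 4
x_2 = 2.7500, f(x_2) = 0.145665, coefficient = 1

I ≈ (1.125000/3) × 4.363773 = 1.636415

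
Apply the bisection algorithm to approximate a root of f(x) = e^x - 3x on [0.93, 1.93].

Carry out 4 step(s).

f(x) = e^x - 3x
Initial interval: [0.93, 1.93]

Iteration 1:
  c_1 = (0.930000 + 1.930000)/2 = 1.430000
  f(c_1) = f(1.430000) = -0.111301
  f(a) × f(c) ≥ 0, new interval: [1.430000, 1.930000]
Iteration 2:
  c_2 = (1.430000 + 1.930000)/2 = 1.680000
  f(c_2) = f(1.680000) = 0.325556
  f(a) × f(c) < 0, new interval: [1.430000, 1.680000]
Iteration 3:
  c_3 = (1.430000 + 1.680000)/2 = 1.555000
  f(c_3) = f(1.555000) = 0.070087
  f(a) × f(c) < 0, new interval: [1.430000, 1.555000]
Iteration 4:
  c_4 = (1.430000 + 1.555000)/2 = 1.492500
  f(c_4) = f(1.492500) = -0.029298
  f(a) × f(c) ≥ 0, new interval: [1.492500, 1.555000]

After 4 iteration(s), the approximation is c_4 = 1.492500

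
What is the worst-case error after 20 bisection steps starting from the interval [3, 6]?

Bisection error bound: |error| ≤ (b-a)/2^n
|error| ≤ (6 - 3)/2^20 = 3/2^20
|error| ≤ 0.0000028610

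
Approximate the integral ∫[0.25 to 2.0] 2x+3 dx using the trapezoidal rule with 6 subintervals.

f(x) = 2x+3
a = 0.25, b = 2.0, n = 6
h = (b - a)/n = 0.291667

Trapezoidal rule: (h/2)[f(x₀) + 2f(x₁) + 2f(x₂) + ... + f(xₙ)]

x_0 = 0.2500, f(x_0) = 3.500000, coefficient = 1
x_1 = 0.5417, f(x_1) = 4.083333, coefficient = 2
x_2 = 0.8333, f(x_2) = 4.666667, coefficient = 2
x_3 = 1.1250, f(x_3) = 5.250000, coefficient = 2
x_4 = 1.4167, f(x_4) = 5.833333, coefficient = 2
x_5 = 1.7083, f(x_5) = 6.416667, coefficient = 2
x_6 = 2.0000, f(x_6) = 7.000000, coefficient = 1

I ≈ (0.291667/2) × 63.000000 = 9.187500
Exact value: 9.187500
Error: 0.000000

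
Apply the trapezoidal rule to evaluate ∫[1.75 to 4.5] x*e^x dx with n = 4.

f(x) = x*e^x
a = 1.75, b = 4.5, n = 4
h = (b - a)/n = 0.687500

Trapezoidal rule: (h/2)[f(x₀) + 2f(x₁) + 2f(x₂) + ... + f(xₙ)]

x_0 = 1.7500, f(x_0) = 10.070555, coefficient = 1
x_1 = 2.4375, f(x_1) = 27.895710, coefficient = 2
x_2 = 3.1250, f(x_2) = 71.124672, coefficient = 2
x_3 = 3.8125, f(x_3) = 172.566927, coefficient = 2
x_4 = 4.5000, f(x_4) = 405.077091, coefficient = 1

I ≈ (0.687500/2) × 958.322264 = 329.423278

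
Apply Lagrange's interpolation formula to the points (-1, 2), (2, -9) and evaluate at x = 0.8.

Lagrange interpolation formula:
P(x) = Σ yᵢ × Lᵢ(x)
where Lᵢ(x) = Π_{j≠i} (x - xⱼ)/(xᵢ - xⱼ)

L_0(0.8) = (0.8 - 2)/(-1 - 2) = 0.400000
L_1(0.8) = (0.8 - (-1))/(2 - (-1)) = 0.600000

P(0.8) = 2×L_0(0.8) + (-9)×L_1(0.8)
P(0.8) = -4.600000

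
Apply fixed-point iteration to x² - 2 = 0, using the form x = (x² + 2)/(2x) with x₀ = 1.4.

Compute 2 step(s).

Equation: x² - 2 = 0
Fixed-point form: x = (x² + 2)/(2x)
x₀ = 1.4

x_1 = g(1.400000) = 1.414286
x_2 = g(1.414286) = 1.414214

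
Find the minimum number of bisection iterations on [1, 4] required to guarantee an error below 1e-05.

We need (b-a)/2^n ≤ 1e-05
(4 - 1)/2^n ≤ 1e-05
3/2^n ≤ 1e-05
2^n ≥ 300000
n ≥ log₂(300000) = 18.19
n ≥ 19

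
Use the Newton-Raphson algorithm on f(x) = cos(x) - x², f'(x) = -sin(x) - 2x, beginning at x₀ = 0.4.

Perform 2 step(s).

f(x) = cos(x) - x²
f'(x) = -sin(x) - 2x
x₀ = 0.4

Newton-Raphson formula: x_{n+1} = x_n - f(x_n)/f'(x_n)

Iteration 1:
  f(0.400000) = 0.761061
  f'(0.400000) = -1.189418
  x_1 = 0.400000 - 0.761061/(-1.189418) = 1.039860
Iteration 2:
  f(1.039860) = -0.574967
  f'(1.039860) = -2.942053
  x_2 = 1.039860 - (-0.574967)/(-2.942053) = 0.844429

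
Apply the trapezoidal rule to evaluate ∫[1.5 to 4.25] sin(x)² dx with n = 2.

f(x) = sin(x)²
a = 1.5, b = 4.25, n = 2
h = (b - a)/n = 1.375000

Trapezoidal rule: (h/2)[f(x₀) + 2f(x₁) + 2f(x₂) + ... + f(xₙ)]

x_0 = 1.5000, f(x_0) = 0.994996, coefficient = 1
x_1 = 2.8750, f(x_1) = 0.069404, coefficient = 2
x_2 = 4.2500, f(x_2) = 0.801006, coefficient = 1

I ≈ (1.375000/2) × 1.934810 = 1.330182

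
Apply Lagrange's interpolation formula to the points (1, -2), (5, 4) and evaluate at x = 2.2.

Lagrange interpolation formula:
P(x) = Σ yᵢ × Lᵢ(x)
where Lᵢ(x) = Π_{j≠i} (x - xⱼ)/(xᵢ - xⱼ)

L_0(2.2) = (2.2 - 5)/(1 - 5) = 0.700000
L_1(2.2) = (2.2 - 1)/(5 - 1) = 0.300000

P(2.2) = (-2)×L_0(2.2) + 4×L_1(2.2)
P(2.2) = -0.200000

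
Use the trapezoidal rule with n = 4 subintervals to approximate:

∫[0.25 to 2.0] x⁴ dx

f(x) = x⁴
a = 0.25, b = 2.0, n = 4
h = (b - a)/n = 0.437500

Trapezoidal rule: (h/2)[f(x₀) + 2f(x₁) + 2f(x₂) + ... + f(xₙ)]

x_0 = 0.2500, f(x_0) = 0.003906, coefficient = 1
x_1 = 0.6875, f(x_1) = 0.223404, coefficient = 2
x_2 = 1.1250, f(x_2) = 1.601807, coefficient = 2
x_3 = 1.5625, f(x_3) = 5.960464, coefficient = 2
x_4 = 2.0000, f(x_4) = 16.000000, coefficient = 1

I ≈ (0.437500/2) × 31.575256 = 6.907087
Exact value: 6.399805
Error: 0.507283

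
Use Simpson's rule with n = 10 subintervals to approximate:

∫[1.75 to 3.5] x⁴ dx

f(x) = x⁴
a = 1.75, b = 3.5, n = 10
h = (b - a)/n = 0.175000

Simpson's rule: (h/3)[f(x₀) + 4f(x₁) + 2f(x₂) + ... + f(xₙ)]

x_0 = 1.7500, f(x_0) = 9.378906, coefficient = 1
x_1 = 1.9250, f(x_1) = 13.731657, coefficient = 4
x_2 = 2.1000, f(x_2) = 19.448100, coefficient = 2
x_3 = 2.2750, f(x_3) = 26.787094, coefficient = 4
x_4 = 2.4500, f(x_4) = 36.030006, coefficient = 2
x_5 = 2.6250, f(x_5) = 47.480713, coefficient = 4
x_6 = 2.8000, f(x_6) = 61.465600, coefficient = 2
x_7 = 2.9750, f(x_7) = 78.333563, coefficient = 4
x_8 = 3.1500, f(x_8) = 98.456006, coefficient = 2
x_9 = 3.3250, f(x_9) = 122.226844, coefficient = 4
x_10 = 3.5000, f(x_10) = 150.062500, coefficient = 1

I ≈ (0.175000/3) × 1744.480314 = 101.761352
Exact value: 101.761133
Error: 0.000219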